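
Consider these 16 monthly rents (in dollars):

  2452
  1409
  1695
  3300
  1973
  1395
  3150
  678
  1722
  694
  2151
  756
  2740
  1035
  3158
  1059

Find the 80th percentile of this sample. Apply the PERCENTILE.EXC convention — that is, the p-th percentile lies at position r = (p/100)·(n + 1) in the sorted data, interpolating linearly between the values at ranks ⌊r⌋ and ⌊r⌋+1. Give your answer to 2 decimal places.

Sorted: 678, 694, 756, 1035, 1059, 1395, 1409, 1695, 1722, 1973, 2151, 2452, 2740, 3150, 3158, 3300.
n = 16.
r = (80/100)·(16 + 1) = 13.6.
Rank 13 is 2740 and rank 14 is 3150.
Interpolate: 2740 + 0.6·(3150 − 2740) = 2740 + 0.6·410 = 2986.

2986.00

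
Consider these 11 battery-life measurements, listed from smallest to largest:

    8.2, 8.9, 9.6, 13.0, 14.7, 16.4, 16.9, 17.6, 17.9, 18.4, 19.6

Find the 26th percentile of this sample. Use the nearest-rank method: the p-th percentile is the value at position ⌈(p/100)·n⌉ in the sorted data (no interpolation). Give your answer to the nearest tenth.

n = 11.
Position = ⌈26/100 · 11⌉ = ⌈2.86⌉ = 3.
The value at rank 3 is 9.6.

9.6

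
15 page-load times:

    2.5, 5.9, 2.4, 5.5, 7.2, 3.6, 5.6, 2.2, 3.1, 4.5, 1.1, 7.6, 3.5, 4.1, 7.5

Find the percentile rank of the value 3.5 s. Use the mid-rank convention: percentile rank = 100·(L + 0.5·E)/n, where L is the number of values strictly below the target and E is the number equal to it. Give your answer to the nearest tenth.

Sorted: 1.1, 2.2, 2.4, 2.5, 3.1, 3.5, 3.6, 4.1, 4.5, 5.5, 5.6, 5.9, 7.2, 7.5, 7.6.
Count below 3.5: L = 5; count equal: E = 1; n = 15.
Percentile rank = 100·(5 + 0.5·1)/15 = 100·5.5/15 = 36.67.

36.7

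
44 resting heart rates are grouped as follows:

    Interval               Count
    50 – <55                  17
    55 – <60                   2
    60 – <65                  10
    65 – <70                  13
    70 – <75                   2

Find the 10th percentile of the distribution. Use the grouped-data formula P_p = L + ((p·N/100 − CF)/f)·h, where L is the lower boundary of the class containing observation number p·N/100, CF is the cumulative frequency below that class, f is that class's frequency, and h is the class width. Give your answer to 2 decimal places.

N = 44; target position k = 10/100 · 44 = 4.4.
Cumulative frequencies: 17, 19, 29, 42, 44.
Observation 4.4 falls in the class 50 – <55.
L = 50, CF = 0, f = 17, h = 5.
P10 = 50 + ((4.4 − 0)/17)·5 = 50 + 1.29412 = 51.2941.

51.29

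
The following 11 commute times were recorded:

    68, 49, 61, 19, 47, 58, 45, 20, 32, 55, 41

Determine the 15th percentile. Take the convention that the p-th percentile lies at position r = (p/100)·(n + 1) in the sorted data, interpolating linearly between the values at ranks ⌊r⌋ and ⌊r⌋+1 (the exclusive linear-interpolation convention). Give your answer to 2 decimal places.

19.80

Sorted: 19, 20, 32, 41, 45, 47, 49, 55, 58, 61, 68.
n = 11.
r = (15/100)·(11 + 1) = 1.8.
Rank 1 is 19 and rank 2 is 20.
Interpolate: 19 + 0.8·(20 − 19) = 19 + 0.8·1 = 19.8.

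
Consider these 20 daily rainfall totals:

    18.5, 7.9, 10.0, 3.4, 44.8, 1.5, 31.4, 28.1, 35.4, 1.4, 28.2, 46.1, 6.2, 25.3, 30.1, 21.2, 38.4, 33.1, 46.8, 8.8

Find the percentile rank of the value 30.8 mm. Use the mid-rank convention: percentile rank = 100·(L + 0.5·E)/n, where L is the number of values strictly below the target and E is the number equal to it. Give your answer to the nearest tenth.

65.0

Sorted: 1.4, 1.5, 3.4, 6.2, 7.9, 8.8, 10.0, 18.5, 21.2, 25.3, 28.1, 28.2, 30.1, 31.4, 33.1, 35.4, 38.4, 44.8, 46.1, 46.8.
Count below 30.8: L = 13; count equal: E = 0; n = 20.
Percentile rank = 100·(13 + 0.5·0)/20 = 100·13/20 = 65.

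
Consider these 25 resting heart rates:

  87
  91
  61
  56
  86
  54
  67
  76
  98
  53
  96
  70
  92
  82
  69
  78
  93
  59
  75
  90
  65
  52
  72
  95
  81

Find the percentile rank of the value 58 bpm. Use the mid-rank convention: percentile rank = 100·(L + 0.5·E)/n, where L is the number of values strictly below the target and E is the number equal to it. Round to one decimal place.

16.0

Sorted: 52, 53, 54, 56, 59, 61, 65, 67, 69, 70, 72, 75, 76, 78, 81, 82, 86, 87, 90, 91, 92, 93, 95, 96, 98.
Count below 58: L = 4; count equal: E = 0; n = 25.
Percentile rank = 100·(4 + 0.5·0)/25 = 100·4/25 = 16.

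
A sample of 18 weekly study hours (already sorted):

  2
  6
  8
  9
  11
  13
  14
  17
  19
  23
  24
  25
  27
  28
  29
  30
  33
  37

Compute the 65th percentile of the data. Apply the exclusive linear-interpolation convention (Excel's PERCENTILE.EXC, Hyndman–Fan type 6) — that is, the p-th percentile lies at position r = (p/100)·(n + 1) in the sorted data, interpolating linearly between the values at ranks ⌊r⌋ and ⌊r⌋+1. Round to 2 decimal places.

n = 18.
r = (65/100)·(18 + 1) = 12.35.
Rank 12 is 25 and rank 13 is 27.
Interpolate: 25 + 0.35·(27 − 25) = 25 + 0.35·2 = 25.7.

25.70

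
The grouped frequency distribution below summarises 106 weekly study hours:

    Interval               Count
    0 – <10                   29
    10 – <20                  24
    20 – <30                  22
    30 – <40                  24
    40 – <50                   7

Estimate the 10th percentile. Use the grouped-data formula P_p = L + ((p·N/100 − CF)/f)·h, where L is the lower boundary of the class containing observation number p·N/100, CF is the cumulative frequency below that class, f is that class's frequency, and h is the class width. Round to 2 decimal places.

N = 106; target position k = 10/100 · 106 = 10.6.
Cumulative frequencies: 29, 53, 75, 99, 106.
Observation 10.6 falls in the class 0 – <10.
L = 0, CF = 0, f = 29, h = 10.
P10 = 0 + ((10.6 − 0)/29)·10 = 0 + 3.65517 = 3.65517.

3.66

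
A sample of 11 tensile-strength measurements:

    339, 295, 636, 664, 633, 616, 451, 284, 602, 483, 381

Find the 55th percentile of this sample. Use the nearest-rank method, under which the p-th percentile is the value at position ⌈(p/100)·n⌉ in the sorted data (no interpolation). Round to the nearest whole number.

602

Sorted: 284, 295, 339, 381, 451, 483, 602, 616, 633, 636, 664.
n = 11.
Position = ⌈55/100 · 11⌉ = ⌈6.05⌉ = 7.
The value at rank 7 is 602.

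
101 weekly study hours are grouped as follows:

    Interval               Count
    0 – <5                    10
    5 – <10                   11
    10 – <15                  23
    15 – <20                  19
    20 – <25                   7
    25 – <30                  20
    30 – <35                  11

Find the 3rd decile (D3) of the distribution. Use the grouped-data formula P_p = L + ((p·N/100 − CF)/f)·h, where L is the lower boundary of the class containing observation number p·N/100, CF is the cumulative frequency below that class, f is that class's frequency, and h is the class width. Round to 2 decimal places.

12.02

N = 101; target position k = 30/100 · 101 = 30.3.
Cumulative frequencies: 10, 21, 44, 63, 70, 90, 101.
Observation 30.3 falls in the class 10 – <15.
L = 10, CF = 21, f = 23, h = 5.
P30 = 10 + ((30.3 − 21)/23)·5 = 10 + 2.02174 = 12.0217.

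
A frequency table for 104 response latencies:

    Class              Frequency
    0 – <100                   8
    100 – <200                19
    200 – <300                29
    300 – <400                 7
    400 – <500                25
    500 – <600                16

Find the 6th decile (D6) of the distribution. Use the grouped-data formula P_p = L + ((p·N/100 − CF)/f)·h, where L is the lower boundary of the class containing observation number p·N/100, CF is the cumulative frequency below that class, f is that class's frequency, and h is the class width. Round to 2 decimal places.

391.43

N = 104; target position k = 60/100 · 104 = 62.4.
Cumulative frequencies: 8, 27, 56, 63, 88, 104.
Observation 62.4 falls in the class 300 – <400.
L = 300, CF = 56, f = 7, h = 100.
P60 = 300 + ((62.4 − 56)/7)·100 = 300 + 91.4286 = 391.429.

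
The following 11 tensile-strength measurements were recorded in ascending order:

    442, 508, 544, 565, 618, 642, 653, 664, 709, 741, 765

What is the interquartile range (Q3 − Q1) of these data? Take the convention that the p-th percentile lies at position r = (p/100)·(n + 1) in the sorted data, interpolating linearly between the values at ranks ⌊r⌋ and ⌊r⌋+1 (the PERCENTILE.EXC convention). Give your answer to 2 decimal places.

165.00

n = 11.
P25: r = 3 (integer) → 544.
P75: r = 9 (integer) → 709.
Difference: 709 − 544 = 165.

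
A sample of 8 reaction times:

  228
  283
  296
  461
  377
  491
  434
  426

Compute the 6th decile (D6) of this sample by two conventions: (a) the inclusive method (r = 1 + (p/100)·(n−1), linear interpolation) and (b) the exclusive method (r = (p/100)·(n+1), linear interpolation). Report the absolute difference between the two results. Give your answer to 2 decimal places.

1.60

Sorted: 228, 283, 296, 377, 426, 434, 461, 491.
n = 8.
(a) r = 5.2; between ranks 5 (426) and 6 (434): 427.6.
(b) r = 5.4; between ranks 5 (426) and 6 (434): 429.2.
|427.6 − 429.2| = 1.6.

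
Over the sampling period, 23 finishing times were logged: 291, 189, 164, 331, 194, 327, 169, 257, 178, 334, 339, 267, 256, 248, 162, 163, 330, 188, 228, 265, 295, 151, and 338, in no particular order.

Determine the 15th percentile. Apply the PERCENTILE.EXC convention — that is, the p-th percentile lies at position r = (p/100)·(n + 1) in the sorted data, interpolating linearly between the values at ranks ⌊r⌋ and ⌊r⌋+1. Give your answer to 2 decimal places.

Sorted: 151, 162, 163, 164, 169, 178, 188, 189, 194, 228, 248, 256, 257, 265, 267, 291, 295, 327, 330, 331, 334, 338, 339.
n = 23.
r = (15/100)·(23 + 1) = 3.6.
Rank 3 is 163 and rank 4 is 164.
Interpolate: 163 + 0.6·(164 − 163) = 163 + 0.6·1 = 163.6.

163.60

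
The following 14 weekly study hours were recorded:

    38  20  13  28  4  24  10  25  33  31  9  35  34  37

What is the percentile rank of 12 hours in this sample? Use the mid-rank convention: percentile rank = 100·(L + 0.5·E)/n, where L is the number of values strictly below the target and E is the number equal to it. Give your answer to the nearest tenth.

Sorted: 4, 9, 10, 13, 20, 24, 25, 28, 31, 33, 34, 35, 37, 38.
Count below 12: L = 3; count equal: E = 0; n = 14.
Percentile rank = 100·(3 + 0.5·0)/14 = 100·3/14 = 21.43.

21.4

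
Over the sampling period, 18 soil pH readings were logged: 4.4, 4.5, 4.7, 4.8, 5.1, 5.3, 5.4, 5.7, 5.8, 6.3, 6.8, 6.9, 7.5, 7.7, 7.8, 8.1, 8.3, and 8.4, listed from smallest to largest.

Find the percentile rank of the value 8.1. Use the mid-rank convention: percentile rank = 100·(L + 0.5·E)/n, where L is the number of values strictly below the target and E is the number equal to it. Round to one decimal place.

86.1

Count below 8.1: L = 15; count equal: E = 1; n = 18.
Percentile rank = 100·(15 + 0.5·1)/18 = 100·15.5/18 = 86.11.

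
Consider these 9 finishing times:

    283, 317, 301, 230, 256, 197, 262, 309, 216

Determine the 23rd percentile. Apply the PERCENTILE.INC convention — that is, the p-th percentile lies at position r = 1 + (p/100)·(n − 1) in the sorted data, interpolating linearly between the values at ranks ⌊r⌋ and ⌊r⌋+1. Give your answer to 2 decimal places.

Sorted: 197, 216, 230, 256, 262, 283, 301, 309, 317.
n = 9.
r = 1 + (23/100)·(9 − 1) = 1 + 1.84 = 2.84.
Rank 2 is 216 and rank 3 is 230.
Interpolate: 216 + 0.84·(230 − 216) = 216 + 0.84·14 = 227.76.

227.76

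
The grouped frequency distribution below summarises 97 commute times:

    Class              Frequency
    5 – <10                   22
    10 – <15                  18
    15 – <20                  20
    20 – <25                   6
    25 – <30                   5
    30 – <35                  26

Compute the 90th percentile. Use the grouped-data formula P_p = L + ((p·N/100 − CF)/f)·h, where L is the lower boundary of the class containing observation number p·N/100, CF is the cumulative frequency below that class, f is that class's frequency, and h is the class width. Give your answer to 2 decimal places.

N = 97; target position k = 90/100 · 97 = 87.3.
Cumulative frequencies: 22, 40, 60, 66, 71, 97.
Observation 87.3 falls in the class 30 – <35.
L = 30, CF = 71, f = 26, h = 5.
P90 = 30 + ((87.3 − 71)/26)·5 = 30 + 3.13462 = 33.1346.

33.13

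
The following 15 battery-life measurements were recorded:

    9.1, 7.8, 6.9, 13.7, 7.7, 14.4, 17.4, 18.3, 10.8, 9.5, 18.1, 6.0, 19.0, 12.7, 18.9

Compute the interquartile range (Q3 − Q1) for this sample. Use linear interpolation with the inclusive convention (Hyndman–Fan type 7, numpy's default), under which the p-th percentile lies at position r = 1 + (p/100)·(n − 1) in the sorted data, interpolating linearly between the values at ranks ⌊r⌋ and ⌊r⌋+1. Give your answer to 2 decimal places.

9.30

Sorted: 6.0, 6.9, 7.7, 7.8, 9.1, 9.5, 10.8, 12.7, 13.7, 14.4, 17.4, 18.1, 18.3, 18.9, 19.0.
n = 15.
P25: r = 4.5; ranks 4–5 are 7.8, 9.1; interpolating gives 8.45.
P75: r = 11.5; ranks 11–12 are 17.4, 18.1; interpolating gives 17.75.
Difference: 17.75 − 8.45 = 9.3.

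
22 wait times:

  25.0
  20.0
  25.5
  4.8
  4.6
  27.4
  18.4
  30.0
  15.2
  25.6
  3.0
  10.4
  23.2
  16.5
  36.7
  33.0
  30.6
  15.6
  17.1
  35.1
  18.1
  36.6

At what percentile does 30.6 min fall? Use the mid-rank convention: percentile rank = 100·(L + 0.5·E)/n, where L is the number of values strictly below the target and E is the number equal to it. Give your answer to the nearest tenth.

79.5

Sorted: 3.0, 4.6, 4.8, 10.4, 15.2, 15.6, 16.5, 17.1, 18.1, 18.4, 20.0, 23.2, 25.0, 25.5, 25.6, 27.4, 30.0, 30.6, 33.0, 35.1, 36.6, 36.7.
Count below 30.6: L = 17; count equal: E = 1; n = 22.
Percentile rank = 100·(17 + 0.5·1)/22 = 100·17.5/22 = 79.55.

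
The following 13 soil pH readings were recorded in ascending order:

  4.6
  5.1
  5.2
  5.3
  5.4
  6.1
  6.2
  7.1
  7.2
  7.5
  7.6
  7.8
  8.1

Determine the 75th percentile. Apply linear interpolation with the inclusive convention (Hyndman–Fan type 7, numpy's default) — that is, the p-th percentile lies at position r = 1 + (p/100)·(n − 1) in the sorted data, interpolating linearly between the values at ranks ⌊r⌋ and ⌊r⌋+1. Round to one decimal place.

7.5

n = 13.
r = 1 + (75/100)·(13 − 1) = 1 + 9 = 10.
r is an integer, so P75 is the value at rank 10: 7.5.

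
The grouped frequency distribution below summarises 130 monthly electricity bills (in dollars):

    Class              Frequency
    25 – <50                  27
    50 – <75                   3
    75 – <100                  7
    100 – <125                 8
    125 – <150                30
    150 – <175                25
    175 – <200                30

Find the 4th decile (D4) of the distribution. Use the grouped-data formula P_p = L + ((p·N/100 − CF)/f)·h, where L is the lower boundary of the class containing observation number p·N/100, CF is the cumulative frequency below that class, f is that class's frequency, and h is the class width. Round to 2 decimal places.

130.83

N = 130; target position k = 40/100 · 130 = 52.
Cumulative frequencies: 27, 30, 37, 45, 75, 100, 130.
Observation 52 falls in the class 125 – <150.
L = 125, CF = 45, f = 30, h = 25.
P40 = 125 + ((52 − 45)/30)·25 = 125 + 5.83333 = 130.833.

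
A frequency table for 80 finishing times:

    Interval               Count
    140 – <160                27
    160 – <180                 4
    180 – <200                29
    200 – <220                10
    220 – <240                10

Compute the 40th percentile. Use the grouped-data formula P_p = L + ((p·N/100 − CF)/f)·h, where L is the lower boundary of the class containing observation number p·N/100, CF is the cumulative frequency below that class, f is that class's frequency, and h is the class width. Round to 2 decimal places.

N = 80; target position k = 40/100 · 80 = 32.
Cumulative frequencies: 27, 31, 60, 70, 80.
Observation 32 falls in the class 180 – <200.
L = 180, CF = 31, f = 29, h = 20.
P40 = 180 + ((32 − 31)/29)·20 = 180 + 0.689655 = 180.69.

180.69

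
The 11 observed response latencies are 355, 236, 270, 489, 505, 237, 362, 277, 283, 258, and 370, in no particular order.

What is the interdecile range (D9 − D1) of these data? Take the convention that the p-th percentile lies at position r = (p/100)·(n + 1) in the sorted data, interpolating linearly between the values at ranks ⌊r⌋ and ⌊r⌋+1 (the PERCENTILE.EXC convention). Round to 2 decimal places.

Sorted: 236, 237, 258, 270, 277, 283, 355, 362, 370, 489, 505.
n = 11.
P10: r = 1.2; ranks 1–2 are 236, 237; interpolating gives 236.2.
P90: r = 10.8; ranks 10–11 are 489, 505; interpolating gives 501.8.
Difference: 501.8 − 236.2 = 265.6.

265.60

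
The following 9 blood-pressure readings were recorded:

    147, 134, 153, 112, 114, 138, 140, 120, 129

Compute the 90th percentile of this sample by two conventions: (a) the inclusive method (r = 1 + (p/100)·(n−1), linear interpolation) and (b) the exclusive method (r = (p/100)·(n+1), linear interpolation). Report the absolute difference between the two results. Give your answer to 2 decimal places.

Sorted: 112, 114, 120, 129, 134, 138, 140, 147, 153.
n = 9.
(a) r = 8.2; between ranks 8 (147) and 9 (153): 148.2.
(b) r = 9 → value at rank 9 = 153.
|148.2 − 153| = 4.8.

4.80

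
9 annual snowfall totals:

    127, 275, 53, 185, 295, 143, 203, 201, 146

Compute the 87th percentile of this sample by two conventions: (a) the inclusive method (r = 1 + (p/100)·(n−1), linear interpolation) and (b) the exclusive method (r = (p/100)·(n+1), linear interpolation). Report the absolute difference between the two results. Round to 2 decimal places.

Sorted: 53, 127, 143, 146, 185, 201, 203, 275, 295.
n = 9.
(a) r = 7.96; between ranks 7 (203) and 8 (275): 272.12.
(b) r = 8.7; between ranks 8 (275) and 9 (295): 289.
|272.12 − 289| = 16.88.

16.88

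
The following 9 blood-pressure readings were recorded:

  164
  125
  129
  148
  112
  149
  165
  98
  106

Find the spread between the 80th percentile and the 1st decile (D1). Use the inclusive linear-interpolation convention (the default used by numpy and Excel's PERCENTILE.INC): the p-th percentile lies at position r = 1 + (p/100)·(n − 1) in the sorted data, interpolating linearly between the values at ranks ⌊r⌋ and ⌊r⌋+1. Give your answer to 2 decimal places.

Sorted: 98, 106, 112, 125, 129, 148, 149, 164, 165.
n = 9.
P10: r = 1.8; ranks 1–2 are 98, 106; interpolating gives 104.4.
P80: r = 7.4; ranks 7–8 are 149, 164; interpolating gives 155.
Difference: 155 − 104.4 = 50.6.

50.60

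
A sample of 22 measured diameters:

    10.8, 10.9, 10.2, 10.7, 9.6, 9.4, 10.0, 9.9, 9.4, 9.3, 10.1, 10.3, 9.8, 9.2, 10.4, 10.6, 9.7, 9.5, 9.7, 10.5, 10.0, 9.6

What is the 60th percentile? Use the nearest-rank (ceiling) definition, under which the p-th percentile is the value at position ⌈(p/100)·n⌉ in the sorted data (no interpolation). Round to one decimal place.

10.1

Sorted: 9.2, 9.3, 9.4, 9.4, 9.5, 9.6, 9.6, 9.7, 9.7, 9.8, 9.9, 10.0, 10.0, 10.1, 10.2, 10.3, 10.4, 10.5, 10.6, 10.7, 10.8, 10.9.
n = 22.
Position = ⌈60/100 · 22⌉ = ⌈13.2⌉ = 14.
The value at rank 14 is 10.1.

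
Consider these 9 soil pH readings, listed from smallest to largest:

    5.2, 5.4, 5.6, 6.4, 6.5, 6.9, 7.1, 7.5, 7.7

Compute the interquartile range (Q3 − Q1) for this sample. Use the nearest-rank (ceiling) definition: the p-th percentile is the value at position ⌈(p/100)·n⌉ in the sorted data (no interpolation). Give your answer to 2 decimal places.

n = 9.
P25: rank ⌈25/100·9⌉ = 3 → 5.6.
P75: rank ⌈75/100·9⌉ = 7 → 7.1.
Difference: 7.1 − 5.6 = 1.5.

1.50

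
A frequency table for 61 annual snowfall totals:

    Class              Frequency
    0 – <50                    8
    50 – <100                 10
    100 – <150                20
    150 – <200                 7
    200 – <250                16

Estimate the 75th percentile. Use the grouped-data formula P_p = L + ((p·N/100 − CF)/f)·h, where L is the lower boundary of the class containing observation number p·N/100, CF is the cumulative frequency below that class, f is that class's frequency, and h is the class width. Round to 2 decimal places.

N = 61; target position k = 75/100 · 61 = 45.75.
Cumulative frequencies: 8, 18, 38, 45, 61.
Observation 45.75 falls in the class 200 – <250.
L = 200, CF = 45, f = 16, h = 50.
P75 = 200 + ((45.75 − 45)/16)·50 = 200 + 2.34375 = 202.344.

202.34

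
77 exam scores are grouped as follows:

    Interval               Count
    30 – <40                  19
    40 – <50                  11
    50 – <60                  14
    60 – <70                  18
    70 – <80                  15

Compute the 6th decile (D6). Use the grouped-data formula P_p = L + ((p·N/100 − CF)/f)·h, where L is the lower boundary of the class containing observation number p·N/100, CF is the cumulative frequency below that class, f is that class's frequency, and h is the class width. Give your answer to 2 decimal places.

N = 77; target position k = 60/100 · 77 = 46.2.
Cumulative frequencies: 19, 30, 44, 62, 77.
Observation 46.2 falls in the class 60 – <70.
L = 60, CF = 44, f = 18, h = 10.
P60 = 60 + ((46.2 − 44)/18)·10 = 60 + 1.22222 = 61.2222.

61.22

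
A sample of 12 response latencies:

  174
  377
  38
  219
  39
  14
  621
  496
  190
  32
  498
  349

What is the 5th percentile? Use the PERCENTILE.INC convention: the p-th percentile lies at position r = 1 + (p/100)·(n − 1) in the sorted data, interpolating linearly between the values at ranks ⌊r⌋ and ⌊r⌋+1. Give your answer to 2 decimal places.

Sorted: 14, 32, 38, 39, 174, 190, 219, 349, 377, 496, 498, 621.
n = 12.
r = 1 + (5/100)·(12 − 1) = 1 + 0.55 = 1.55.
Rank 1 is 14 and rank 2 is 32.
Interpolate: 14 + 0.55·(32 − 14) = 14 + 0.55·18 = 23.9.

23.90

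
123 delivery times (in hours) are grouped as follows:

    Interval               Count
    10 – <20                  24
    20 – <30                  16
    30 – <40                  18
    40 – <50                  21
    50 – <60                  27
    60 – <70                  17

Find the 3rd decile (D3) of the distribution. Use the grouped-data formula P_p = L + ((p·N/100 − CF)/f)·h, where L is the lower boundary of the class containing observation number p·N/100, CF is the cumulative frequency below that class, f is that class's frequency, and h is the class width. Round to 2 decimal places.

28.06

N = 123; target position k = 30/100 · 123 = 36.9.
Cumulative frequencies: 24, 40, 58, 79, 106, 123.
Observation 36.9 falls in the class 20 – <30.
L = 20, CF = 24, f = 16, h = 10.
P30 = 20 + ((36.9 − 24)/16)·10 = 20 + 8.0625 = 28.0625.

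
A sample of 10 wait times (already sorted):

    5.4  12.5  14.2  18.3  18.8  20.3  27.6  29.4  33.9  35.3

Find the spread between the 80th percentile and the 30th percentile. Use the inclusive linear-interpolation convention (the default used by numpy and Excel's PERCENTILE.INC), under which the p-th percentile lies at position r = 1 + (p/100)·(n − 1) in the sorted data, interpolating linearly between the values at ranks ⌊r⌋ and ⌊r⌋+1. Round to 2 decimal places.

13.23

n = 10.
P30: r = 3.7; ranks 3–4 are 14.2, 18.3; interpolating gives 17.07.
P80: r = 8.2; ranks 8–9 are 29.4, 33.9; interpolating gives 30.3.
Difference: 30.3 − 17.07 = 13.23.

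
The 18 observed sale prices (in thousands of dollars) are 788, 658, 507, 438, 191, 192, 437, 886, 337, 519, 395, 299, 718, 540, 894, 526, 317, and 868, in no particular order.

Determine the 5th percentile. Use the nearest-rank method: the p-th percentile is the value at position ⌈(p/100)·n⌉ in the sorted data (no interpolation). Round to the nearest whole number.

191

Sorted: 191, 192, 299, 317, 337, 395, 437, 438, 507, 519, 526, 540, 658, 718, 788, 868, 886, 894.
n = 18.
Position = ⌈5/100 · 18⌉ = ⌈0.9⌉ = 1.
The value at rank 1 is 191.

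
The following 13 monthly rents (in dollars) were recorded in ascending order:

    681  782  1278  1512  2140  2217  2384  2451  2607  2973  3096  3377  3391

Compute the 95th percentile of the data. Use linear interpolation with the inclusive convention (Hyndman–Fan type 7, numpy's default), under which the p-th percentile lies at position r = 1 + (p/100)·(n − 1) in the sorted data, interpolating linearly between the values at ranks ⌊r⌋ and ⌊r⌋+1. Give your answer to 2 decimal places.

n = 13.
r = 1 + (95/100)·(13 − 1) = 1 + 11.4 = 12.4.
Rank 12 is 3377 and rank 13 is 3391.
Interpolate: 3377 + 0.4·(3391 − 3377) = 3377 + 0.4·14 = 3382.6.

3382.60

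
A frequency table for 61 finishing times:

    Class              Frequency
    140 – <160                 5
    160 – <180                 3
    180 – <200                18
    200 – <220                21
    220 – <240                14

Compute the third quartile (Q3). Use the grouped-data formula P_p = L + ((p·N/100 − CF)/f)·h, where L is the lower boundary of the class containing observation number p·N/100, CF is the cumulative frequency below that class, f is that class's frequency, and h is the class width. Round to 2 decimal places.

218.81

N = 61; target position k = 75/100 · 61 = 45.75.
Cumulative frequencies: 5, 8, 26, 47, 61.
Observation 45.75 falls in the class 200 – <220.
L = 200, CF = 26, f = 21, h = 20.
P75 = 200 + ((45.75 − 26)/21)·20 = 200 + 18.8095 = 218.81.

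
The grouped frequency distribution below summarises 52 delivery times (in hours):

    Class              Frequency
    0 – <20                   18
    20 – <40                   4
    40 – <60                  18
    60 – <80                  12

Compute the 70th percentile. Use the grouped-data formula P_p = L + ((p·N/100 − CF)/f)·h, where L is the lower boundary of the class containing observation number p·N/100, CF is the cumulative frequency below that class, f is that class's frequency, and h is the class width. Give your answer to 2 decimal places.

N = 52; target position k = 70/100 · 52 = 36.4.
Cumulative frequencies: 18, 22, 40, 52.
Observation 36.4 falls in the class 40 – <60.
L = 40, CF = 22, f = 18, h = 20.
P70 = 40 + ((36.4 − 22)/18)·20 = 40 + 16 = 56.

56.00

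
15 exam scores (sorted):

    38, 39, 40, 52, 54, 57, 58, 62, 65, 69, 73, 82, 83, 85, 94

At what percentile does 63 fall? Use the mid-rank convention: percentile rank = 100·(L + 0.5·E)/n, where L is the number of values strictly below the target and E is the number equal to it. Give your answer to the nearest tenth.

53.3

Count below 63: L = 8; count equal: E = 0; n = 15.
Percentile rank = 100·(8 + 0.5·0)/15 = 100·8/15 = 53.33.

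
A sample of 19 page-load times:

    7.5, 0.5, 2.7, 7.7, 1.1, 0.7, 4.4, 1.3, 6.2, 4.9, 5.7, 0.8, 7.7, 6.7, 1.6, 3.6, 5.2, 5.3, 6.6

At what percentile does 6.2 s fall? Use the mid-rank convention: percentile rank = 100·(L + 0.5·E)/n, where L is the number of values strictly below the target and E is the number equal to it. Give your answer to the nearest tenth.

Sorted: 0.5, 0.7, 0.8, 1.1, 1.3, 1.6, 2.7, 3.6, 4.4, 4.9, 5.2, 5.3, 5.7, 6.2, 6.6, 6.7, 7.5, 7.7, 7.7.
Count below 6.2: L = 13; count equal: E = 1; n = 19.
Percentile rank = 100·(13 + 0.5·1)/19 = 100·13.5/19 = 71.05.

71.1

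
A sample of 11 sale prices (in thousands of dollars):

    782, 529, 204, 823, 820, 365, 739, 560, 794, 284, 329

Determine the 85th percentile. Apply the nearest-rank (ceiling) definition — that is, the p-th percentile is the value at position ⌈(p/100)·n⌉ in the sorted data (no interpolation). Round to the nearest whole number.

820

Sorted: 204, 284, 329, 365, 529, 560, 739, 782, 794, 820, 823.
n = 11.
Position = ⌈85/100 · 11⌉ = ⌈9.35⌉ = 10.
The value at rank 10 is 820.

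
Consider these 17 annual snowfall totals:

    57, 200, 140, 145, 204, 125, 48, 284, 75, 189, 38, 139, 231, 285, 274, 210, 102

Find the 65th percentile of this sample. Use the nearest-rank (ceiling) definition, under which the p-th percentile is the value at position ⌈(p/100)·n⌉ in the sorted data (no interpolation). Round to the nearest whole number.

204

Sorted: 38, 48, 57, 75, 102, 125, 139, 140, 145, 189, 200, 204, 210, 231, 274, 284, 285.
n = 17.
Position = ⌈65/100 · 17⌉ = ⌈11.05⌉ = 12.
The value at rank 12 is 204.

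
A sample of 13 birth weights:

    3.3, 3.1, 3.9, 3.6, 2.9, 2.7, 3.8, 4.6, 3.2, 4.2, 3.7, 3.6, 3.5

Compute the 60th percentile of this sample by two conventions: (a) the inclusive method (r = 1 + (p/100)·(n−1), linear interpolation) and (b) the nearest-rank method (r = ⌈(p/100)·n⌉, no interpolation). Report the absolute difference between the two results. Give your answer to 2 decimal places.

0.02

Sorted: 2.7, 2.9, 3.1, 3.2, 3.3, 3.5, 3.6, 3.6, 3.7, 3.8, 3.9, 4.2, 4.6.
n = 13.
(a) r = 8.2; between ranks 8 (3.6) and 9 (3.7): 3.62.
(b) the nearest-rank method: rank 8 → 3.6.
|3.62 − 3.6| = 0.02.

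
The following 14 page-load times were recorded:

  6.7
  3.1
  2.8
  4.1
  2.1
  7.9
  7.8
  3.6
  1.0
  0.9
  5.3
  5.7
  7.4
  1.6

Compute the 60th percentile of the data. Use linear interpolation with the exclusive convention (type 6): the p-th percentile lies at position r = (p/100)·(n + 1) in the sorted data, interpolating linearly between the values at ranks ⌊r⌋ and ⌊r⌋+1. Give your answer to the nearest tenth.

Sorted: 0.9, 1.0, 1.6, 2.1, 2.8, 3.1, 3.6, 4.1, 5.3, 5.7, 6.7, 7.4, 7.8, 7.9.
n = 14.
r = (60/100)·(14 + 1) = 9.
r is an integer, so P60 is the value at rank 9: 5.3.

5.3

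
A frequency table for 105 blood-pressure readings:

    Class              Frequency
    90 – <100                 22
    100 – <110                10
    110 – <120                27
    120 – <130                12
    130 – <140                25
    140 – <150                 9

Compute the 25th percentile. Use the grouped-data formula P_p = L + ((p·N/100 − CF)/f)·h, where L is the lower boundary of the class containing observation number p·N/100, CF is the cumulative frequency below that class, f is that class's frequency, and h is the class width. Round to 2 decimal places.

104.25

N = 105; target position k = 25/100 · 105 = 26.25.
Cumulative frequencies: 22, 32, 59, 71, 96, 105.
Observation 26.25 falls in the class 100 – <110.
L = 100, CF = 22, f = 10, h = 10.
P25 = 100 + ((26.25 − 22)/10)·10 = 100 + 4.25 = 104.25.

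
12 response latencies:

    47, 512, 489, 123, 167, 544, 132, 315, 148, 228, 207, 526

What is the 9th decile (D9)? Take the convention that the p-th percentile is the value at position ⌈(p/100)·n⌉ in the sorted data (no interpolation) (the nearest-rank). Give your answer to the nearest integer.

Sorted: 47, 123, 132, 148, 167, 207, 228, 315, 489, 512, 526, 544.
n = 12.
Position = ⌈90/100 · 12⌉ = ⌈10.8⌉ = 11.
The value at rank 11 is 526.

526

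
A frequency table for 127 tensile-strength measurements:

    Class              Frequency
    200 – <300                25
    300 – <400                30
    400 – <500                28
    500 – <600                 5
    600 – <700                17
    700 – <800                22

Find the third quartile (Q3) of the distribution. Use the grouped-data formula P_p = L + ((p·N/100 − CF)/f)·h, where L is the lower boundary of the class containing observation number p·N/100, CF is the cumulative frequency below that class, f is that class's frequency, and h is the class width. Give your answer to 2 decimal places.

N = 127; target position k = 75/100 · 127 = 95.25.
Cumulative frequencies: 25, 55, 83, 88, 105, 127.
Observation 95.25 falls in the class 600 – <700.
L = 600, CF = 88, f = 17, h = 100.
P75 = 600 + ((95.25 − 88)/17)·100 = 600 + 42.6471 = 642.647.

642.65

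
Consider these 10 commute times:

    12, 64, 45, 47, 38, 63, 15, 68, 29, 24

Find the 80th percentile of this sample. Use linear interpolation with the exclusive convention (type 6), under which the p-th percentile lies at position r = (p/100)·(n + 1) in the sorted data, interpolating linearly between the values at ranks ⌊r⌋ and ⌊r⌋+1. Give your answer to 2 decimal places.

Sorted: 12, 15, 24, 29, 38, 45, 47, 63, 64, 68.
n = 10.
r = (80/100)·(10 + 1) = 8.8.
Rank 8 is 63 and rank 9 is 64.
Interpolate: 63 + 0.8·(64 − 63) = 63 + 0.8·1 = 63.8.

63.80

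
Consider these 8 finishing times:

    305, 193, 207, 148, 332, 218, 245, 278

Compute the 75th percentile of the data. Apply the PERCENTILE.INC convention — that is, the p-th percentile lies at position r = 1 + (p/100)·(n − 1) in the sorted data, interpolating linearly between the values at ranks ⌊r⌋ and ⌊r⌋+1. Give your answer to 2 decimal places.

284.75

Sorted: 148, 193, 207, 218, 245, 278, 305, 332.
n = 8.
r = 1 + (75/100)·(8 − 1) = 1 + 5.25 = 6.25.
Rank 6 is 278 and rank 7 is 305.
Interpolate: 278 + 0.25·(305 − 278) = 278 + 0.25·27 = 284.75.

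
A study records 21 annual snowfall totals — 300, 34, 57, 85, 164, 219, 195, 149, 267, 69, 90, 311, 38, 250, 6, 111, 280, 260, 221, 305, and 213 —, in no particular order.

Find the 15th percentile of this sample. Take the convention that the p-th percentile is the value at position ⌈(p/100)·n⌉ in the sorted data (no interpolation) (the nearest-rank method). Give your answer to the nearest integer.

57

Sorted: 6, 34, 38, 57, 69, 85, 90, 111, 149, 164, 195, 213, 219, 221, 250, 260, 267, 280, 300, 305, 311.
n = 21.
Position = ⌈15/100 · 21⌉ = ⌈3.15⌉ = 4.
The value at rank 4 is 57.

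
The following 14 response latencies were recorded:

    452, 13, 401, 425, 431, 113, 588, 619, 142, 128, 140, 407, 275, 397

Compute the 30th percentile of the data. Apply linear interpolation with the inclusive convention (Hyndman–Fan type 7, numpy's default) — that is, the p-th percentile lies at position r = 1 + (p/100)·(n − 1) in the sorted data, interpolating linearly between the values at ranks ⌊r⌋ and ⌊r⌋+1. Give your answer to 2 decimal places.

Sorted: 13, 113, 128, 140, 142, 275, 397, 401, 407, 425, 431, 452, 588, 619.
n = 14.
r = 1 + (30/100)·(14 − 1) = 1 + 3.9 = 4.9.
Rank 4 is 140 and rank 5 is 142.
Interpolate: 140 + 0.9·(142 − 140) = 140 + 0.9·2 = 141.8.

141.80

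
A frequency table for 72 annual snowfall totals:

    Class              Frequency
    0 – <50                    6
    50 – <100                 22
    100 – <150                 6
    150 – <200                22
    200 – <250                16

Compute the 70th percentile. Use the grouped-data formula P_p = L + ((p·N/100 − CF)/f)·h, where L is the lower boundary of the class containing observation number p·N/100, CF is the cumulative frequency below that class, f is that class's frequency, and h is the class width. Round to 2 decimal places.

N = 72; target position k = 70/100 · 72 = 50.4.
Cumulative frequencies: 6, 28, 34, 56, 72.
Observation 50.4 falls in the class 150 – <200.
L = 150, CF = 34, f = 22, h = 50.
P70 = 150 + ((50.4 − 34)/22)·50 = 150 + 37.2727 = 187.273.

187.27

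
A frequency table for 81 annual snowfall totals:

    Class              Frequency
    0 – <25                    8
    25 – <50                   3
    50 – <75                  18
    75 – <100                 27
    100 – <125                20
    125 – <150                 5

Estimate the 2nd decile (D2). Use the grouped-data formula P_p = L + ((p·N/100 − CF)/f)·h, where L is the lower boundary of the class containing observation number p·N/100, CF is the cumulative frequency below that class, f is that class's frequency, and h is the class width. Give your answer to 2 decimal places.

N = 81; target position k = 20/100 · 81 = 16.2.
Cumulative frequencies: 8, 11, 29, 56, 76, 81.
Observation 16.2 falls in the class 50 – <75.
L = 50, CF = 11, f = 18, h = 25.
P20 = 50 + ((16.2 − 11)/18)·25 = 50 + 7.22222 = 57.2222.

57.22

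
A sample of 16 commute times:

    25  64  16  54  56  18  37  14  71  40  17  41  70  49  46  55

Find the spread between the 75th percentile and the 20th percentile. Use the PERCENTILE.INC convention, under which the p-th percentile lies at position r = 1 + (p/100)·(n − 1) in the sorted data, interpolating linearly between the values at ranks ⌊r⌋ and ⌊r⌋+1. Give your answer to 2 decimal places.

37.25

Sorted: 14, 16, 17, 18, 25, 37, 40, 41, 46, 49, 54, 55, 56, 64, 70, 71.
n = 16.
P20: r = 4 (integer) → 18.
P75: r = 12.25; ranks 12–13 are 55, 56; interpolating gives 55.25.
Difference: 55.25 − 18 = 37.25.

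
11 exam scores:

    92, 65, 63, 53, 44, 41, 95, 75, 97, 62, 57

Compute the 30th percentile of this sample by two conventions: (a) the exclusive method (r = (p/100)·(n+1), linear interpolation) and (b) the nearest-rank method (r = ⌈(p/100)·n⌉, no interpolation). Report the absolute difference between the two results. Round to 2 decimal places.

1.60

Sorted: 41, 44, 53, 57, 62, 63, 65, 75, 92, 95, 97.
n = 11.
(a) r = 3.6; between ranks 3 (53) and 4 (57): 55.4.
(b) the nearest-rank method: rank 4 → 57.
|55.4 − 57| = 1.6.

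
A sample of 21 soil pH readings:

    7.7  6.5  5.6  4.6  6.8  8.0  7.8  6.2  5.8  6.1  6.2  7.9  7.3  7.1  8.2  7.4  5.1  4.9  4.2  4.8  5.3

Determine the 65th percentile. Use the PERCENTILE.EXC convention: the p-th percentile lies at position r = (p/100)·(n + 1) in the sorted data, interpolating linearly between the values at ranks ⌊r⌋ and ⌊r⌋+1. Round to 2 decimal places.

7.16

Sorted: 4.2, 4.6, 4.8, 4.9, 5.1, 5.3, 5.6, 5.8, 6.1, 6.2, 6.2, 6.5, 6.8, 7.1, 7.3, 7.4, 7.7, 7.8, 7.9, 8.0, 8.2.
n = 21.
r = (65/100)·(21 + 1) = 14.3.
Rank 14 is 7.1 and rank 15 is 7.3.
Interpolate: 7.1 + 0.3·(7.3 − 7.1) = 7.1 + 0.3·0.2 = 7.16.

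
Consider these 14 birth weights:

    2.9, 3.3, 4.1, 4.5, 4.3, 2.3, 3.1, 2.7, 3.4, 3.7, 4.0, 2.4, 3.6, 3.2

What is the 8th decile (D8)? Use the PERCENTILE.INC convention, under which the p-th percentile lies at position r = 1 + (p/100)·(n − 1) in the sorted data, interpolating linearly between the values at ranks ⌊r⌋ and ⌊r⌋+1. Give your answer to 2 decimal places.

Sorted: 2.3, 2.4, 2.7, 2.9, 3.1, 3.2, 3.3, 3.4, 3.6, 3.7, 4.0, 4.1, 4.3, 4.5.
n = 14.
r = 1 + (80/100)·(14 − 1) = 1 + 10.4 = 11.4.
Rank 11 is 4.0 and rank 12 is 4.1.
Interpolate: 4.0 + 0.4·(4.1 − 4.0) = 4.0 + 0.4·0.1 = 4.04.

4.04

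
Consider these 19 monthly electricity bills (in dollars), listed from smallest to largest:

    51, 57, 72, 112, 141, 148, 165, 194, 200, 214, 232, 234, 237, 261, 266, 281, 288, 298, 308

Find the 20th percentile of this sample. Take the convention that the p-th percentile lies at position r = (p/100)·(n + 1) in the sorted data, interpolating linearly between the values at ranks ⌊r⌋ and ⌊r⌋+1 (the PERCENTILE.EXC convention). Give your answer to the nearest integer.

n = 19.
r = (20/100)·(19 + 1) = 4.
r is an integer, so P20 is the value at rank 4: 112.

112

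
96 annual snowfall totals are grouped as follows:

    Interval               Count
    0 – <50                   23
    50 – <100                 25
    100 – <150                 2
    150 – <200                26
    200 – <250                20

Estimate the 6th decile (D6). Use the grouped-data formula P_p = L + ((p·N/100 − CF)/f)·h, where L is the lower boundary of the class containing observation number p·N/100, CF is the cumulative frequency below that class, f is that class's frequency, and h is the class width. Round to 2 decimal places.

N = 96; target position k = 60/100 · 96 = 57.6.
Cumulative frequencies: 23, 48, 50, 76, 96.
Observation 57.6 falls in the class 150 – <200.
L = 150, CF = 50, f = 26, h = 50.
P60 = 150 + ((57.6 − 50)/26)·50 = 150 + 14.6154 = 164.615.

164.62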